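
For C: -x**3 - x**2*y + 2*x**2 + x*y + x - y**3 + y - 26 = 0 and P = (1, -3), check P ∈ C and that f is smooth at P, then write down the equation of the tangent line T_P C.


Tangent line at P: 5*x - 26*y - 83 = 0.

Step 1: f(1, -3) = 0, so P lies on C.
Step 2: partial derivatives
  f_x(x, y) = -3*x**2 - 2*x*y + 4*x + y + 1, f_y(x, y) = -x**2 + x - 3*y**2 + 1.
  f_x(P) = 5, f_y(P) = -26 (gradient nonzero, so P is smooth).
Step 3: tangent line at P: 5·(x − 1) + -26·(y − -3) = 0.
Expanding: 5*x - 26*y - 83 = 0.


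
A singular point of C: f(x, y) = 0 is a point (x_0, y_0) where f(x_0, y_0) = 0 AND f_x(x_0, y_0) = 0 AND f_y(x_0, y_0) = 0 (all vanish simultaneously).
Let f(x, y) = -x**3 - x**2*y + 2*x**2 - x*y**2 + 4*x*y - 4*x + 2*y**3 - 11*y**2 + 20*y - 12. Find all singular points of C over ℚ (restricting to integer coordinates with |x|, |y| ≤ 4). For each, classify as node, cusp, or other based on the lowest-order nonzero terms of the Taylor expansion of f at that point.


Singular points: {(0, 2)}; classification: cusp.

Compute partial derivatives:
  f_x = -3*x**2 - 2*x*y + 4*x - y**2 + 4*y - 4.
  f_y = -x**2 - 2*x*y + 4*x + 6*y**2 - 22*y + 20.
Scan x_0 ∈ {−4, ..., 4}. For each x_0, f_y(x_0, y) is a polynomial in y; find its integer roots y ∈ {−4, ..., 4}, then test f_x and f at those candidates.
  x = -4: f_y(-4, y) = 6*y**2 - 14*y - 12; vanishes at y ∈ {3}. (-4, 3): f_x = -41 ≠ 0.
  x = -3: f_y(-3, y) = 6*y**2 - 16*y - 1; no integer root y with |y| ≤ 4.
  x = -2: f_y(-2, y) = 6*y**2 - 18*y + 8; no integer root y with |y| ≤ 4.
  x = -1: f_y(-1, y) = 6*y**2 - 20*y + 15; no integer root y with |y| ≤ 4.
  x = 0: f_y(0, y) = 6*y**2 - 22*y + 20; vanishes at y ∈ {2}. (0, 2): f_x = 0, f = 0 — SINGULAR.
  x = 1: f_y(1, y) = 6*y**2 - 24*y + 23; no integer root y with |y| ≤ 4.
  x = 2: f_y(2, y) = 6*y**2 - 26*y + 24; vanishes at y ∈ {3}. (2, 3): f_x = -17 ≠ 0.
  x = 3: f_y(3, y) = 6*y**2 - 28*y + 23; no integer root y with |y| ≤ 4.
  x = 4: f_y(4, y) = 6*y**2 - 30*y + 20; no integer root y with |y| ≤ 4.
Only singular point on the grid: (0, 2).
Classify: substitute x = 0 + u, y = 2 + v and expand: f = -u**3 - u**2*v - u*v**2 + 2*v**3 + v**2.
No constant or linear terms (consistent with a singular point). Quadratic part: v**2. Cubic part: -u**3 - u**2*v - u*v**2 + 2*v**3.
The quadratic part v**2 is a perfect square, so there is a single (double) tangent line v = 0, i.e. y = 2. Restricting the cubic part to that line (v = 0) leaves -u**3 ≠ 0, so f is not divisible by v and the branch is v² ≈ u**3 to lowest order — this is a cusp.
Classification: cusp.


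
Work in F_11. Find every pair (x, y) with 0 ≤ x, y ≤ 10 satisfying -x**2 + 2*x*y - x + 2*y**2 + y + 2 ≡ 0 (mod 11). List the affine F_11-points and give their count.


Affine F_11-points: {(1, 0), (1, 4), (4, 5), (4, 7), (5, 5), (5, 6), (6, 4), (6, 6), (9, 0), (9, 7)}; count = 10.

For each of the 121 pairs (x, y) ∈ F_11², evaluate f(x, y) mod 11. Record the zeros.
  x = 0: [0↦2, 1↦5, 2↦1, 3↦1, 4↦5, 5↦2, 6↦3, 7↦8, 8↦6, 9↦8, 10↦3]  zeros at y ∈ ∅
  x = 1: [0↦0, 1↦5, 2↦3, 3↦5, 4↦0, 5↦10, 6↦2, 7↦9, 8↦9, 9↦2, 10↦10]  zeros at y ∈ {0, 4}
  x = 2: [0↦7, 1↦3, 2↦3, 3↦7, 4↦4, 5↦5, 6↦10, 7↦8, 8↦10, 9↦5, 10↦4]  zeros at y ∈ ∅
  x = 3: [0↦1, 1↦10, 2↦1, 3↦7, 4↦6, 5↦9, 6↦5, 7↦5, 8↦9, 9↦6, 10↦7]  zeros at y ∈ ∅
  x = 4: [0↦4, 1↦4, 2↦8, 3↦5, 4↦6, 5↦0, 6↦9, 7↦0, 8↦6, 9↦5, 10↦8]  zeros at y ∈ {5, 7}
  x = 5: [0↦5, 1↦7, 2↦2, 3↦1, 4↦4, 5↦0, 6↦0, 7↦4, 8↦1, 9↦2, 10↦7]  zeros at y ∈ {5, 6}
  x = 6: [0↦4, 1↦8, 2↦5, 3↦6, 4↦0, 5↦9, 6↦0, 7↦6, 8↦5, 9↦8, 10↦4]  zeros at y ∈ {4, 6}
  x = 7: [0↦1, 1↦7, 2↦6, 3↦9, 4↦5, 5↦5, 6↦9, 7↦6, 8↦7, 9↦1, 10↦10]  zeros at y ∈ ∅
  x = 8: [0↦7, 1↦4, 2↦5, 3↦10, 4↦8, 5↦10, 6↦5, 7↦4, 8↦7, 9↦3, 10↦3]  zeros at y ∈ ∅
  x = 9: [0↦0, 1↦10, 2↦2, 3↦9, 4↦9, 5↦2, 6↦10, 7↦0, 8↦5, 9↦3, 10↦5]  zeros at y ∈ {0, 7}
  x = 10: [0↦2, 1↦3, 2↦8, 3↦6, 4↦8, 5↦3, 6↦2, 7↦5, 8↦1, 9↦1, 10↦5]  zeros at y ∈ ∅
Collecting zeros: affine points = {(1, 0), (1, 4), (4, 5), (4, 7), (5, 5), (5, 6), (6, 4), (6, 6), (9, 0), (9, 7)}.
Total count |C(F_11)_aff| = 10.


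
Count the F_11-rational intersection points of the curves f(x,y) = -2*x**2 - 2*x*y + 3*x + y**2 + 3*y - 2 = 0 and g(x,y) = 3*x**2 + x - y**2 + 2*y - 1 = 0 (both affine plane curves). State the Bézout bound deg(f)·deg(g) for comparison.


Common zeros: {(1, 3)}; count = 1; Bézout bound = 4.

deg(f) = 2, deg(g) = 2, so Bézout bound = 4.
Scan x ∈ F_11. For each x, list the y ∈ F_11 with f(x, y) ≡ 0 and those with g(x, y) ≡ 0 (mod 11); the common zeros in that column are the intersection.
  x = 0: f ≡ 0 at y ∈ ∅; g ≡ 0 at y ∈ {1}; common: ∅.
  x = 1: f ≡ 0 at y ∈ {3, 7}; g ≡ 0 at y ∈ {3, 10}; common: {3}.
  x = 2: f ≡ 0 at y ∈ ∅; g ≡ 0 at y ∈ {6, 7}; common: ∅.
  x = 3: f ≡ 0 at y ∈ {0, 3}; g ≡ 0 at y ∈ ∅; common: ∅.
  x = 4: f ≡ 0 at y ∈ {0, 5}; g ≡ 0 at y ∈ ∅; common: ∅.
  x = 5: f ≡ 0 at y ∈ ∅; g ≡ 0 at y ∈ {6, 7}; common: ∅.
  x = 6: f ≡ 0 at y ∈ ∅; g ≡ 0 at y ∈ {3, 10}; common: ∅.
  x = 7: f ≡ 0 at y ∈ ∅; g ≡ 0 at y ∈ {1}; common: ∅.
  x = 8: f ≡ 0 at y ∈ ∅; g ≡ 0 at y ∈ ∅; common: ∅.
  x = 9: f ≡ 0 at y ∈ {5, 10}; g ≡ 0 at y ∈ ∅; common: ∅.
  x = 10: f ≡ 0 at y ∈ {7, 10}; g ≡ 0 at y ∈ ∅; common: ∅.
Collecting: common zeros = {(1, 3)}, so the count is 1.
Comparison with the Bézout bound: 1 ≤ 4 = deg(f)·deg(g), as expected for curves with no common component (the affine F_11-count falls short of the bound because intersections may lie at infinity, over extension fields, or carry multiplicity).


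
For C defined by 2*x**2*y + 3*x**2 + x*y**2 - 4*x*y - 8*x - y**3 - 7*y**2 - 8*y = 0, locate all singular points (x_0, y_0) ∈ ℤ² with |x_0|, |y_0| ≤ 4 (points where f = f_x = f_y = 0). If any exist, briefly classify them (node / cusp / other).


Singular points: {(2, -2)}; classification: node.

Compute partial derivatives:
  f_x = 4*x*y + 6*x + y**2 - 4*y - 8.
  f_y = 2*x**2 + 2*x*y - 4*x - 3*y**2 - 14*y - 8.
Scan x_0 ∈ {−4, ..., 4}. For each x_0, f_y(x_0, y) is a polynomial in y; find its integer roots y ∈ {−4, ..., 4}, then test f_x and f at those candidates.
  x = -4: f_y(-4, y) = -3*y**2 - 22*y + 40; no integer root y with |y| ≤ 4.
  x = -3: f_y(-3, y) = -3*y**2 - 20*y + 22; no integer root y with |y| ≤ 4.
  x = -2: f_y(-2, y) = -3*y**2 - 18*y + 8; no integer root y with |y| ≤ 4.
  x = -1: f_y(-1, y) = -3*y**2 - 16*y - 2; no integer root y with |y| ≤ 4.
  x = 0: f_y(0, y) = -3*y**2 - 14*y - 8; vanishes at y ∈ {-4}. (0, -4): f_x = 24 ≠ 0.
  x = 1: f_y(1, y) = -3*y**2 - 12*y - 10; no integer root y with |y| ≤ 4.
  x = 2: f_y(2, y) = -3*y**2 - 10*y - 8; vanishes at y ∈ {-2}. (2, -2): f_x = 0, f = 0 — SINGULAR.
  x = 3: f_y(3, y) = -3*y**2 - 8*y - 2; no integer root y with |y| ≤ 4.
  x = 4: f_y(4, y) = -3*y**2 - 6*y + 8; no integer root y with |y| ≤ 4.
Only singular point on the grid: (2, -2).
Classify: substitute x = 2 + u, y = -2 + v and expand: f = 2*u**2*v - u**2 + u*v**2 - v**3 + v**2.
No constant or linear terms (consistent with a singular point). Quadratic part: -u**2 + v**2. Cubic part: 2*u**2*v + u*v**2 - v**3.
The quadratic part v**2 - u**2 = (v − u)(v + u) splits into two distinct linear factors, so there are two distinct tangent lines y − -2 = ±(x − 2) — this is a node (ordinary double point).
Classification: node.


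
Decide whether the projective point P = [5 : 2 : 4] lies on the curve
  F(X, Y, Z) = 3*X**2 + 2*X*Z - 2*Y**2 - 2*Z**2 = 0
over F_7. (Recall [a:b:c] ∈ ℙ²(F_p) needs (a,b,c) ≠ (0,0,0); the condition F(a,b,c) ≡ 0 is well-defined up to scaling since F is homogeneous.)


F(5,2,4) ≡ 5 (mod 7); P is NOT on the curve.

Evaluate F(5, 2, 4) term-by-term (mod 7).
  3*X**2 ↦ 3·25·1·1 = 75
  2*X*Z ↦ 2·5·1·4 = 40
  -2*Y**2 ↦ -2·1·4·1 = -8
  -2*Z**2 ↦ -2·1·1·16 = -32
Sum: F(5, 2, 4) = (75) + (40) + (-8) + (-32) = 75.
Reducing mod 7: 75 ≡ 5 (mod 7).
Since F(a, b, c) ≡ 5 ≠ 0 (mod 7), P does NOT lie on the curve.


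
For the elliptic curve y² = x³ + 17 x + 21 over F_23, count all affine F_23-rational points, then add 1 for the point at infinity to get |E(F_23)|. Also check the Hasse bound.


Affine points = {(1, 4), (1, 19), (5, 1), (5, 22), (7, 0), (8, 5), (8, 18), (9, 11), (9, 12), (10, 8), (10, 15), (13, 1), (13, 22), (14, 6), (14, 17), (17, 5), (17, 18), (18, 8), (18, 15), (19, 2), (19, 21), (20, 9), (20, 14), (21, 5), (21, 18), (22, 7), (22, 16)}; affine count = 27; |E(F_23)| = 28.

Discriminant check: Δ ∝ 4a³ + 27b² = 4·17³ + 27·21² = 4·4913 + 27·441 ≡ 3 (mod 23). Nonzero ⇒ E is nonsingular.
For each x ∈ F_23, compute rhs = x³ + 17·x + 21 mod 23, then count y ∈ F_23 with y² ≡ rhs.
  x = 0: rhs = 21, matching y values: none (0 points).
  x = 1: rhs = 16, matching y values: 4, 19 (2 points).
  x = 2: rhs = 17, matching y values: none (0 points).
  x = 3: rhs = 7, matching y values: none (0 points).
  x = 4: rhs = 15, matching y values: none (0 points).
  x = 5: rhs = 1, matching y values: 1, 22 (2 points).
  x = 6: rhs = 17, matching y values: none (0 points).
  x = 7: rhs = 0, matching y values: 0 (1 points).
  x = 8: rhs = 2, matching y values: 5, 18 (2 points).
  x = 9: rhs = 6, matching y values: 11, 12 (2 points).
  x = 10: rhs = 18, matching y values: 8, 15 (2 points).
  x = 11: rhs = 21, matching y values: none (0 points).
  x = 12: rhs = 21, matching y values: none (0 points).
  x = 13: rhs = 1, matching y values: 1, 22 (2 points).
  x = 14: rhs = 13, matching y values: 6, 17 (2 points).
  x = 15: rhs = 17, matching y values: none (0 points).
  x = 16: rhs = 19, matching y values: none (0 points).
  x = 17: rhs = 2, matching y values: 5, 18 (2 points).
  x = 18: rhs = 18, matching y values: 8, 15 (2 points).
  x = 19: rhs = 4, matching y values: 2, 21 (2 points).
  x = 20: rhs = 12, matching y values: 9, 14 (2 points).
  x = 21: rhs = 2, matching y values: 5, 18 (2 points).
  x = 22: rhs = 3, matching y values: 7, 16 (2 points).
Total affine count: 27.
Full point count |E(F_23)| = 27 + 1 = 28.
Hasse bound: |28 − (23+1)| = |4| = 4 ≤ 2√23 ≈ 9.5917 ✓.


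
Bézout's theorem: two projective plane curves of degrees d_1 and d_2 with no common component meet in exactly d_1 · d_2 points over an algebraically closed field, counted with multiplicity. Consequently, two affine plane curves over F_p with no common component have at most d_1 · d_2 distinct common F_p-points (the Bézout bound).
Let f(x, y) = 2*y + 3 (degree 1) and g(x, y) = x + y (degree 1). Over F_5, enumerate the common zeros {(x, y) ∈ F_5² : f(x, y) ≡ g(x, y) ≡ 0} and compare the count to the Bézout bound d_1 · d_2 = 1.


Common zeros: {(4, 1)}; count = 1; Bézout bound = 1.

deg(f) = 1, deg(g) = 1, so Bézout bound = 1.
Scan x ∈ F_5. For each x, list the y ∈ F_5 with f(x, y) ≡ 0 and those with g(x, y) ≡ 0 (mod 5); the common zeros in that column are the intersection.
  x = 0: f ≡ 0 at y ∈ {1}; g ≡ 0 at y ∈ {0}; common: ∅.
  x = 1: f ≡ 0 at y ∈ {1}; g ≡ 0 at y ∈ {4}; common: ∅.
  x = 2: f ≡ 0 at y ∈ {1}; g ≡ 0 at y ∈ {3}; common: ∅.
  x = 3: f ≡ 0 at y ∈ {1}; g ≡ 0 at y ∈ {2}; common: ∅.
  x = 4: f ≡ 0 at y ∈ {1}; g ≡ 0 at y ∈ {1}; common: {1}.
Collecting: common zeros = {(4, 1)}, so the count is 1.
Comparison with the Bézout bound: 1 ≤ 1 = deg(f)·deg(g), as expected for curves with no common component (the bound is attained).


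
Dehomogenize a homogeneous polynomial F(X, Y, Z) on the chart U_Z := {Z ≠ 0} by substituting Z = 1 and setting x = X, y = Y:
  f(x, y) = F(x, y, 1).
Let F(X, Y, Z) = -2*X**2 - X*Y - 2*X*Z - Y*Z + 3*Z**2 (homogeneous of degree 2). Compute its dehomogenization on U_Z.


f(x, y) = -2*x**2 - x*y - 2*x - y + 3

On U_Z we set Z = 1. Each monomial c·X^i·Y^j·Z^k in F becomes c·x^i·y^j·1^k = c·x^i·y^j.
Substituting Z = 1: F(X, Y, 1) = -2*x**2 - x*y - 2*x - y + 3.
Note: deg(f) ≤ deg(F) = 2; strict inequality happens when F is divisible by Z (lost terms).


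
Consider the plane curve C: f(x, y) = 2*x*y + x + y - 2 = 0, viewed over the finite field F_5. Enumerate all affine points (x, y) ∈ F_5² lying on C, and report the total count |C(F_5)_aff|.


Affine F_5-points: {(0, 2), (1, 2), (2, 0), (2, 1), (2, 2), (2, 3), (2, 4), (3, 2), (4, 2)}; count = 9.

For each of the 25 pairs (x, y) ∈ F_5², evaluate f(x, y) mod 5. Record the zeros.
  x = 0: [0↦3, 1↦4, 2↦0, 3↦1, 4↦2]  zeros at y ∈ {2}
  x = 1: [0↦4, 1↦2, 2↦0, 3↦3, 4↦1]  zeros at y ∈ {2}
  x = 2: [0↦0, 1↦0, 2↦0, 3↦0, 4↦0]  zeros at y ∈ {0, 1, 2, 3, 4}
  x = 3: [0↦1, 1↦3, 2↦0, 3↦2, 4↦4]  zeros at y ∈ {2}
  x = 4: [0↦2, 1↦1, 2↦0, 3↦4, 4↦3]  zeros at y ∈ {2}
Collecting zeros: affine points = {(0, 2), (1, 2), (2, 0), (2, 1), (2, 2), (2, 3), (2, 4), (3, 2), (4, 2)}.
Total count |C(F_5)_aff| = 9.


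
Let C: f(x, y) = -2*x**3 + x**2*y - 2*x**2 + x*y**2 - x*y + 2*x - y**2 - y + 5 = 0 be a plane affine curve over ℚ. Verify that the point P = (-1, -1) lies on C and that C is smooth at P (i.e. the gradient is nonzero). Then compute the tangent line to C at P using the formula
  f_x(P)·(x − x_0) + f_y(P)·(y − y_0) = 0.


Tangent line at P: 4*x + 5*y + 9 = 0.

Step 1: f(-1, -1) = 0, so P lies on C.
Step 2: partial derivatives
  f_x(x, y) = -6*x**2 + 2*x*y - 4*x + y**2 - y + 2, f_y(x, y) = x**2 + 2*x*y - x - 2*y - 1.
  f_x(P) = 4, f_y(P) = 5 (gradient nonzero, so P is smooth).
Step 3: tangent line at P: 4·(x − -1) + 5·(y − -1) = 0.
Expanding: 4*x + 5*y + 9 = 0.


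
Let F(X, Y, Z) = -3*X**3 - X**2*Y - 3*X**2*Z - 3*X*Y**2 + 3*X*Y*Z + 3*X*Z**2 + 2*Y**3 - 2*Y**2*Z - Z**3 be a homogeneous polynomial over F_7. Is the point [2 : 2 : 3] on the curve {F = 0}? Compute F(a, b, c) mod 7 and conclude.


F(2,2,3) ≡ 5 (mod 7); P is NOT on the curve.

Evaluate F(2, 2, 3) term-by-term (mod 7).
  -3*X**3 ↦ -3·8·1·1 = -24
  -X**2*Y ↦ -1·4·2·1 = -8
  -3*X**2*Z ↦ -3·4·1·3 = -36
  -3*X*Y**2 ↦ -3·2·4·1 = -24
  3*X*Y*Z ↦ 3·2·2·3 = 36
  3*X*Z**2 ↦ 3·2·1·9 = 54
  2*Y**3 ↦ 2·1·8·1 = 16
  -2*Y**2*Z ↦ -2·1·4·3 = -24
  -Z**3 ↦ -1·1·1·27 = -27
Sum: F(2, 2, 3) = (-24) + (-8) + (-36) + (-24) + (36) + (54) + (16) + (-24) + (-27) = -37.
Reducing mod 7: -37 ≡ 5 (mod 7).
Since F(a, b, c) ≡ 5 ≠ 0 (mod 7), P does NOT lie on the curve.


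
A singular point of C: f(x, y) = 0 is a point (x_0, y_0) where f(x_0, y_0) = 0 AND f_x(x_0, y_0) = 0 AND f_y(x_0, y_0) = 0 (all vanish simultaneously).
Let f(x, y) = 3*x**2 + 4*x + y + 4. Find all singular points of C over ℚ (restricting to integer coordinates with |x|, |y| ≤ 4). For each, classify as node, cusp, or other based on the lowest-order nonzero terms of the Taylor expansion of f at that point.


No singular points in the scanned grid; C is smooth there.

Compute partial derivatives:
  f_x = 6*x + 4.
  f_y = 1.
f_y = 1 is a nonzero constant, so f_y never vanishes: no point (x, y) can satisfy f = f_x = f_y = 0. In particular no (x, y) ∈ {−4, ..., 4}² is singular; the curve is smooth.


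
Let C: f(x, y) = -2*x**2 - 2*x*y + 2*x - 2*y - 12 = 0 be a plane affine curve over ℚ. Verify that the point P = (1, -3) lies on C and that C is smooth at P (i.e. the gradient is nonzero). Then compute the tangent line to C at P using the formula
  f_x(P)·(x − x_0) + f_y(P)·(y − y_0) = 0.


Tangent line at P: 4*x - 4*y - 16 = 0.

Step 1: f(1, -3) = 0, so P lies on C.
Step 2: partial derivatives
  f_x(x, y) = -4*x - 2*y + 2, f_y(x, y) = -2*x - 2.
  f_x(P) = 4, f_y(P) = -4 (gradient nonzero, so P is smooth).
Step 3: tangent line at P: 4·(x − 1) + -4·(y − -3) = 0.
Expanding: 4*x - 4*y - 16 = 0.


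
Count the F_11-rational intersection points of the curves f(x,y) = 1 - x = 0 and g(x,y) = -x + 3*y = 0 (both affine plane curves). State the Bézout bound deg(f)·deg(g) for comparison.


Common zeros: {(1, 4)}; count = 1; Bézout bound = 1.

deg(f) = 1, deg(g) = 1, so Bézout bound = 1.
Scan x ∈ F_11. For each x, list the y ∈ F_11 with f(x, y) ≡ 0 and those with g(x, y) ≡ 0 (mod 11); the common zeros in that column are the intersection.
  x = 0: f ≡ 0 at y ∈ ∅; g ≡ 0 at y ∈ {0}; common: ∅.
  x = 1: f ≡ 0 at y ∈ {0, 1, 2, 3, 4, 5, 6, 7, 8, 9, 10}; g ≡ 0 at y ∈ {4}; common: {4}.
  x = 2: f ≡ 0 at y ∈ ∅; g ≡ 0 at y ∈ {8}; common: ∅.
  x = 3: f ≡ 0 at y ∈ ∅; g ≡ 0 at y ∈ {1}; common: ∅.
  x = 4: f ≡ 0 at y ∈ ∅; g ≡ 0 at y ∈ {5}; common: ∅.
  x = 5: f ≡ 0 at y ∈ ∅; g ≡ 0 at y ∈ {9}; common: ∅.
  x = 6: f ≡ 0 at y ∈ ∅; g ≡ 0 at y ∈ {2}; common: ∅.
  x = 7: f ≡ 0 at y ∈ ∅; g ≡ 0 at y ∈ {6}; common: ∅.
  x = 8: f ≡ 0 at y ∈ ∅; g ≡ 0 at y ∈ {10}; common: ∅.
  x = 9: f ≡ 0 at y ∈ ∅; g ≡ 0 at y ∈ {3}; common: ∅.
  x = 10: f ≡ 0 at y ∈ ∅; g ≡ 0 at y ∈ {7}; common: ∅.
Collecting: common zeros = {(1, 4)}, so the count is 1.
Comparison with the Bézout bound: 1 ≤ 1 = deg(f)·deg(g), as expected for curves with no common component (the bound is attained).


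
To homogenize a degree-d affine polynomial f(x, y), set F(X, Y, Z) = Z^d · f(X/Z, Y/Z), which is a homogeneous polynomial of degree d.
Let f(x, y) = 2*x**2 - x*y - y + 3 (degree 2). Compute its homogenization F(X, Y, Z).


F(X, Y, Z) = 2*X**2 - X*Y - Y*Z + 3*Z**2

deg(f) = 2.
Substitute x = X/Z, y = Y/Z into f, then multiply by Z^2.
  monomial 2·x^2·y^0 ↦ 2·X^2·Y^0·Z^0.
  monomial -1·x^1·y^1 ↦ -1·X^1·Y^1·Z^0.
  monomial -1·x^0·y^1 ↦ -1·X^0·Y^1·Z^1.
  monomial 3·x^0·y^0 ↦ 3·X^0·Y^0·Z^2.
Collecting: F(X, Y, Z) = 2*X**2 - X*Y - Y*Z + 3*Z**2.


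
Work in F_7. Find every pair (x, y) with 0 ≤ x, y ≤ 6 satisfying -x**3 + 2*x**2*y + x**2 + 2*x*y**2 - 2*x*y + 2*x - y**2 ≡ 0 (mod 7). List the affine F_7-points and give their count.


Affine F_7-points: {(0, 0), (2, 0), (2, 1), (4, 4), (6, 0), (6, 6)}; count = 6.

For each of the 49 pairs (x, y) ∈ F_7², evaluate f(x, y) mod 7. Record the zeros.
  x = 0: [0↦0, 1↦6, 2↦3, 3↦5, 4↦5, 5↦3, 6↦6]  zeros at y ∈ {0}
  x = 1: [0↦2, 1↦3, 2↦6, 3↦4, 4↦4, 5↦6, 6↦3]  zeros at y ∈ ∅
  x = 2: [0↦0, 1↦0, 2↦6, 3↦4, 4↦1, 5↦4, 6↦6]  zeros at y ∈ {0, 1}
  x = 3: [0↦2, 1↦5, 2↦4, 3↦6, 4↦4, 5↦5, 6↦2]  zeros at y ∈ ∅
  x = 4: [0↦2, 1↦5, 2↦1, 3↦4, 4↦0, 5↦3, 6↦6]  zeros at y ∈ {4}
  x = 5: [0↦1, 1↦1, 2↦5, 3↦6, 4↦4, 5↦6, 6↦5]  zeros at y ∈ ∅
  x = 6: [0↦0, 1↦1, 2↦3, 3↦6, 4↦3, 5↦1, 6↦0]  zeros at y ∈ {0, 6}
Collecting zeros: affine points = {(0, 0), (2, 0), (2, 1), (4, 4), (6, 0), (6, 6)}.
Total count |C(F_7)_aff| = 6.


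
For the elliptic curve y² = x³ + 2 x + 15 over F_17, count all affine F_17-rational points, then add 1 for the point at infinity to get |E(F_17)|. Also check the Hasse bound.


Affine points = {(0, 7), (0, 10), (1, 1), (1, 16), (4, 6), (4, 11), (7, 7), (7, 10), (8, 4), (8, 13), (10, 7), (10, 10), (11, 5), (11, 12), (12, 4), (12, 13), (14, 4), (14, 13)}; affine count = 18; |E(F_17)| = 19.

Discriminant check: Δ ∝ 4a³ + 27b² = 4·2³ + 27·15² = 4·8 + 27·225 ≡ 4 (mod 17). Nonzero ⇒ E is nonsingular.
For each x ∈ F_17, compute rhs = x³ + 2·x + 15 mod 17, then count y ∈ F_17 with y² ≡ rhs.
  x = 0: rhs = 15, matching y values: 7, 10 (2 points).
  x = 1: rhs = 1, matching y values: 1, 16 (2 points).
  x = 2: rhs = 10, matching y values: none (0 points).
  x = 3: rhs = 14, matching y values: none (0 points).
  x = 4: rhs = 2, matching y values: 6, 11 (2 points).
  x = 5: rhs = 14, matching y values: none (0 points).
  x = 6: rhs = 5, matching y values: none (0 points).
  x = 7: rhs = 15, matching y values: 7, 10 (2 points).
  x = 8: rhs = 16, matching y values: 4, 13 (2 points).
  x = 9: rhs = 14, matching y values: none (0 points).
  x = 10: rhs = 15, matching y values: 7, 10 (2 points).
  x = 11: rhs = 8, matching y values: 5, 12 (2 points).
  x = 12: rhs = 16, matching y values: 4, 13 (2 points).
  x = 13: rhs = 11, matching y values: none (0 points).
  x = 14: rhs = 16, matching y values: 4, 13 (2 points).
  x = 15: rhs = 3, matching y values: none (0 points).
  x = 16: rhs = 12, matching y values: none (0 points).
Total affine count: 18.
Full point count |E(F_17)| = 18 + 1 = 19.
Hasse bound: |19 − (17+1)| = |1| = 1 ≤ 2√17 ≈ 8.2462 ✓.


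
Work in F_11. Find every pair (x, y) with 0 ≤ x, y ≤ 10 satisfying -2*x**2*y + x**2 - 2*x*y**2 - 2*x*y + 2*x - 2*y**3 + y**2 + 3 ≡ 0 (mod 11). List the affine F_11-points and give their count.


Affine F_11-points: {(0, 8), (1, 2), (1, 4), (1, 10), (2, 0), (2, 5), (2, 10), (3, 2), (3, 4), (3, 8), (4, 1), (5, 1), (5, 5), (5, 6), (7, 0)}; count = 15.

For each of the 121 pairs (x, y) ∈ F_11², evaluate f(x, y) mod 11. Record the zeros.
  x = 0: [0↦3, 1↦2, 2↦2, 3↦2, 4↦1, 5↦9, 6↦3, 7↦4, 8↦0, 9↦1, 10↦6]  zeros at y ∈ {8}
  x = 1: [0↦6, 1↦10, 2↦0, 3↦8, 4↦0, 5↦8, 6↦9, 7↦2, 8↦8, 9↦4, 10↦0]  zeros at y ∈ {2, 4, 10}
  x = 2: [0↦0, 1↦5, 2↦3, 3↦4, 4↦7, 5↦0, 6↦4, 7↦7, 8↦8, 9↦6, 10↦0]  zeros at y ∈ {0, 5, 10}
  x = 3: [0↦7, 1↦9, 2↦0, 3↦1, 4↦0, 5↦7, 6↦10, 7↦8, 8↦0, 9↦7, 10↦6]  zeros at y ∈ {2, 4, 8}
  x = 4: [0↦5, 1↦0, 2↦2, 3↦10, 4↦1, 5↦7, 6↦5, 7↦5, 8↦6, 9↦7, 10↦7]  zeros at y ∈ {1}
  x = 5: [0↦5, 1↦0, 2↦9, 3↦9, 4↦10, 5↦0, 6↦0, 7↦9, 8↦4, 9↦6, 10↦3]  zeros at y ∈ {1, 5, 6}
  x = 6: [0↦7, 1↦9, 2↦10, 3↦9, 4↦5, 5↦8, 6↦6, 7↦9, 8↦5, 9↦4, 10↦5]  zeros at y ∈ ∅
  x = 7: [0↦0, 1↦5, 2↦5, 3↦10, 4↦8, 5↦9, 6↦1, 7↦5, 8↦9, 9↦1, 10↦2]  zeros at y ∈ {0}
  x = 8: [0↦6, 1↦10, 2↦5, 3↦1, 4↦8, 5↦3, 6↦7, 7↦8, 8↦5, 9↦8, 10↦5]  zeros at y ∈ ∅
  x = 9: [0↦3, 1↦2, 2↦10, 3↦4, 4↦5, 5↦1, 6↦2, 7↦7, 8↦4, 9↦3, 10↦3]  zeros at y ∈ ∅
  x = 10: [0↦2, 1↦3, 2↦9, 3↦8, 4↦10, 5↦3, 6↦8, 7↦2, 8↦6, 9↦8, 10↦7]  zeros at y ∈ ∅
Collecting zeros: affine points = {(0, 8), (1, 2), (1, 4), (1, 10), (2, 0), (2, 5), (2, 10), (3, 2), (3, 4), (3, 8), (4, 1), (5, 1), (5, 5), (5, 6), (7, 0)}.
Total count |C(F_11)_aff| = 15.


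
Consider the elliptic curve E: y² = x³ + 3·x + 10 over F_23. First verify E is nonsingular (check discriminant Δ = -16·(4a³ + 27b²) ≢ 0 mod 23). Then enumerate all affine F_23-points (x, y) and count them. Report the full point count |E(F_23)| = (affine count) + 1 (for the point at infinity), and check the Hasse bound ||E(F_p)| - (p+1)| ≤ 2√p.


Affine points = {(2, 1), (2, 22), (3, 0), (5, 9), (5, 14), (7, 11), (7, 12), (12, 7), (12, 16), (14, 6), (14, 17), (15, 7), (15, 16), (17, 11), (17, 12), (18, 10), (18, 13), (19, 7), (19, 16), (22, 11), (22, 12)}; affine count = 21; |E(F_23)| = 22.

Discriminant check: Δ ∝ 4a³ + 27b² = 4·3³ + 27·10² = 4·27 + 27·100 ≡ 2 (mod 23). Nonzero ⇒ E is nonsingular.
For each x ∈ F_23, compute rhs = x³ + 3·x + 10 mod 23, then count y ∈ F_23 with y² ≡ rhs.
  x = 0: rhs = 10, matching y values: none (0 points).
  x = 1: rhs = 14, matching y values: none (0 points).
  x = 2: rhs = 1, matching y values: 1, 22 (2 points).
  x = 3: rhs = 0, matching y values: 0 (1 points).
  x = 4: rhs = 17, matching y values: none (0 points).
  x = 5: rhs = 12, matching y values: 9, 14 (2 points).
  x = 6: rhs = 14, matching y values: none (0 points).
  x = 7: rhs = 6, matching y values: 11, 12 (2 points).
  x = 8: rhs = 17, matching y values: none (0 points).
  x = 9: rhs = 7, matching y values: none (0 points).
  x = 10: rhs = 5, matching y values: none (0 points).
  x = 11: rhs = 17, matching y values: none (0 points).
  x = 12: rhs = 3, matching y values: 7, 16 (2 points).
  x = 13: rhs = 15, matching y values: none (0 points).
  x = 14: rhs = 13, matching y values: 6, 17 (2 points).
  x = 15: rhs = 3, matching y values: 7, 16 (2 points).
  x = 16: rhs = 14, matching y values: none (0 points).
  x = 17: rhs = 6, matching y values: 11, 12 (2 points).
  x = 18: rhs = 8, matching y values: 10, 13 (2 points).
  x = 19: rhs = 3, matching y values: 7, 16 (2 points).
  x = 20: rhs = 20, matching y values: none (0 points).
  x = 21: rhs = 19, matching y values: none (0 points).
  x = 22: rhs = 6, matching y values: 11, 12 (2 points).
Total affine count: 21.
Full point count |E(F_23)| = 21 + 1 = 22.
Hasse bound: |22 − (23+1)| = |-2| = 2 ≤ 2√23 ≈ 9.5917 ✓.


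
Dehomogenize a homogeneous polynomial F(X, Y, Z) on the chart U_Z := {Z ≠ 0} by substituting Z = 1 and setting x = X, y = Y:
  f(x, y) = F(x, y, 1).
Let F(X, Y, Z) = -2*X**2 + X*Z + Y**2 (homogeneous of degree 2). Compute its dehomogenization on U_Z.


f(x, y) = -2*x**2 + x + y**2

On U_Z we set Z = 1. Each monomial c·X^i·Y^j·Z^k in F becomes c·x^i·y^j·1^k = c·x^i·y^j.
Substituting Z = 1: F(X, Y, 1) = -2*x**2 + x + y**2.
Note: deg(f) ≤ deg(F) = 2; strict inequality happens when F is divisible by Z (lost terms).


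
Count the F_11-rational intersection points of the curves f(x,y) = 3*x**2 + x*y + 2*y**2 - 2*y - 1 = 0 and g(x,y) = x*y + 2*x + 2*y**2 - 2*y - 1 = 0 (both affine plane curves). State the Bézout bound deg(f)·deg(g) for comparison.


Common zeros: {(0, 3), (0, 9), (8, 9), (8, 10)}; count = 4; Bézout bound = 4.

deg(f) = 2, deg(g) = 2, so Bézout bound = 4.
Scan x ∈ F_11. For each x, list the y ∈ F_11 with f(x, y) ≡ 0 and those with g(x, y) ≡ 0 (mod 11); the common zeros in that column are the intersection.
  x = 0: f ≡ 0 at y ∈ {3, 9}; g ≡ 0 at y ∈ {3, 9}; common: {3, 9}.
  x = 1: f ≡ 0 at y ∈ ∅; g ≡ 0 at y ∈ {8, 9}; common: ∅.
  x = 2: f ≡ 0 at y ∈ {0}; g ≡ 0 at y ∈ {2, 9}; common: ∅.
  x = 3: f ≡ 0 at y ∈ ∅; g ≡ 0 at y ∈ {7, 9}; common: ∅.
  x = 4: f ≡ 0 at y ∈ ∅; g ≡ 0 at y ∈ {1, 9}; common: ∅.
  x = 5: f ≡ 0 at y ∈ {2}; g ≡ 0 at y ∈ {6, 9}; common: ∅.
  x = 6: f ≡ 0 at y ∈ ∅; g ≡ 0 at y ∈ {0, 9}; common: ∅.
  x = 7: f ≡ 0 at y ∈ {4, 10}; g ≡ 0 at y ∈ {5, 9}; common: ∅.
  x = 8: f ≡ 0 at y ∈ {9, 10}; g ≡ 0 at y ∈ {9, 10}; common: {9, 10}.
  x = 9: f ≡ 0 at y ∈ {0, 2}; g ≡ 0 at y ∈ {4, 9}; common: ∅.
  x = 10: f ≡ 0 at y ∈ {3, 4}; g ≡ 0 at y ∈ {9}; common: ∅.
Collecting: common zeros = {(0, 3), (0, 9), (8, 9), (8, 10)}, so the count is 4.
Comparison with the Bézout bound: 4 ≤ 4 = deg(f)·deg(g), as expected for curves with no common component (the bound is attained).


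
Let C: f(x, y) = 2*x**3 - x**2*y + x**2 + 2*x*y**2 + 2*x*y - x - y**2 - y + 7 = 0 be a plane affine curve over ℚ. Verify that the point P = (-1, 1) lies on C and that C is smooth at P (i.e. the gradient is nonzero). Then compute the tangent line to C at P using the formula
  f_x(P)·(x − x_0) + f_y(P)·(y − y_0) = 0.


Tangent line at P: 9*x - 10*y + 19 = 0.

Step 1: f(-1, 1) = 0, so P lies on C.
Step 2: partial derivatives
  f_x(x, y) = 6*x**2 - 2*x*y + 2*x + 2*y**2 + 2*y - 1, f_y(x, y) = -x**2 + 4*x*y + 2*x - 2*y - 1.
  f_x(P) = 9, f_y(P) = -10 (gradient nonzero, so P is smooth).
Step 3: tangent line at P: 9·(x − -1) + -10·(y − 1) = 0.
Expanding: 9*x - 10*y + 19 = 0.


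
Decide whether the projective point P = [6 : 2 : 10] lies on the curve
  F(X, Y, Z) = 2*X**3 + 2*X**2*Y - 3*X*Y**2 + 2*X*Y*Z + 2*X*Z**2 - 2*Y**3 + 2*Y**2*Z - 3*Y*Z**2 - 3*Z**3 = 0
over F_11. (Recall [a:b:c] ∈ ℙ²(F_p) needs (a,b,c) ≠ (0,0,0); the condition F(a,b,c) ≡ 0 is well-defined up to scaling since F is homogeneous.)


F(6,2,10) ≡ 3 (mod 11); P is NOT on the curve.

Evaluate F(6, 2, 10) term-by-term (mod 11).
  2*X**3 ↦ 2·216·1·1 = 432
  2*X**2*Y ↦ 2·36·2·1 = 144
  -3*X*Y**2 ↦ -3·6·4·1 = -72
  2*X*Y*Z ↦ 2·6·2·10 = 240
  2*X*Z**2 ↦ 2·6·1·100 = 1200
  -2*Y**3 ↦ -2·1·8·1 = -16
  2*Y**2*Z ↦ 2·1·4·10 = 80
  -3*Y*Z**2 ↦ -3·1·2·100 = -600
  -3*Z**3 ↦ -3·1·1·1000 = -3000
Sum: F(6, 2, 10) = (432) + (144) + (-72) + (240) + (1200) + (-16) + (80) + (-600) + (-3000) = -1592.
Reducing mod 11: -1592 ≡ 3 (mod 11).
Since F(a, b, c) ≡ 3 ≠ 0 (mod 11), P does NOT lie on the curve.


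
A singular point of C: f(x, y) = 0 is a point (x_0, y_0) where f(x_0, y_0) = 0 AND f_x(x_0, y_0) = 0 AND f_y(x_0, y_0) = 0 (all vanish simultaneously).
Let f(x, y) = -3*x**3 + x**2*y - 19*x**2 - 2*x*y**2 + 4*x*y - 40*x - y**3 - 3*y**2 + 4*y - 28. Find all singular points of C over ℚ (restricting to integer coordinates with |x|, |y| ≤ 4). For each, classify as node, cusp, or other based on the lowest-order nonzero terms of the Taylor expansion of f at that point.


Singular points: {(-2, 0)}; classification: node.

Compute partial derivatives:
  f_x = -9*x**2 + 2*x*y - 38*x - 2*y**2 + 4*y - 40.
  f_y = x**2 - 4*x*y + 4*x - 3*y**2 - 6*y + 4.
Scan x_0 ∈ {−4, ..., 4}. For each x_0, f_y(x_0, y) is a polynomial in y; find its integer roots y ∈ {−4, ..., 4}, then test f_x and f at those candidates.
  x = -4: f_y(-4, y) = -3*y**2 + 10*y + 4; no integer root y with |y| ≤ 4.
  x = -3: f_y(-3, y) = -3*y**2 + 6*y + 1; no integer root y with |y| ≤ 4.
  x = -2: f_y(-2, y) = -3*y**2 + 2*y; vanishes at y ∈ {0}. (-2, 0): f_x = 0, f = 0 — SINGULAR.
  x = -1: f_y(-1, y) = -3*y**2 - 2*y + 1; vanishes at y ∈ {-1}. (-1, -1): f_x = -15 ≠ 0.
  x = 0: f_y(0, y) = -3*y**2 - 6*y + 4; no integer root y with |y| ≤ 4.
  x = 1: f_y(1, y) = -3*y**2 - 10*y + 9; no integer root y with |y| ≤ 4.
  x = 2: f_y(2, y) = -3*y**2 - 14*y + 16; no integer root y with |y| ≤ 4.
  x = 3: f_y(3, y) = -3*y**2 - 18*y + 25; no integer root y with |y| ≤ 4.
  x = 4: f_y(4, y) = -3*y**2 - 22*y + 36; no integer root y with |y| ≤ 4.
Only singular point on the grid: (-2, 0).
Classify: substitute x = -2 + u, y = 0 + v and expand: f = -3*u**3 + u**2*v - u**2 - 2*u*v**2 - v**3 + v**2.
No constant or linear terms (consistent with a singular point). Quadratic part: -u**2 + v**2. Cubic part: -3*u**3 + u**2*v - 2*u*v**2 - v**3.
The quadratic part v**2 - u**2 = (v − u)(v + u) splits into two distinct linear factors, so there are two distinct tangent lines y − 0 = ±(x − -2) — this is a node (ordinary double point).
Classification: node.


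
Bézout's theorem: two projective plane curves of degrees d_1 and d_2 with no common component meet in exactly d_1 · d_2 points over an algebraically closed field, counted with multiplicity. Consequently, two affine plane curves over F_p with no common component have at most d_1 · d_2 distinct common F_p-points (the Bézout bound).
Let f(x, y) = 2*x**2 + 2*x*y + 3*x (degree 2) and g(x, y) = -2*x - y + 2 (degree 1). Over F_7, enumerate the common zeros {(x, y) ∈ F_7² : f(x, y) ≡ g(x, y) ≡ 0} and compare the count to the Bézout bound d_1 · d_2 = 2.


Common zeros: {(0, 2)}; count = 1; Bézout bound = 2.

deg(f) = 2, deg(g) = 1, so Bézout bound = 2.
Scan x ∈ F_7. For each x, list the y ∈ F_7 with f(x, y) ≡ 0 and those with g(x, y) ≡ 0 (mod 7); the common zeros in that column are the intersection.
  x = 0: f ≡ 0 at y ∈ {0, 1, 2, 3, 4, 5, 6}; g ≡ 0 at y ∈ {2}; common: {2}.
  x = 1: f ≡ 0 at y ∈ {1}; g ≡ 0 at y ∈ {0}; common: ∅.
  x = 2: f ≡ 0 at y ∈ {0}; g ≡ 0 at y ∈ {5}; common: ∅.
  x = 3: f ≡ 0 at y ∈ {6}; g ≡ 0 at y ∈ {3}; common: ∅.
  x = 4: f ≡ 0 at y ∈ {5}; g ≡ 0 at y ∈ {1}; common: ∅.
  x = 5: f ≡ 0 at y ∈ {4}; g ≡ 0 at y ∈ {6}; common: ∅.
  x = 6: f ≡ 0 at y ∈ {3}; g ≡ 0 at y ∈ {4}; common: ∅.
Collecting: common zeros = {(0, 2)}, so the count is 1.
Comparison with the Bézout bound: 1 ≤ 2 = deg(f)·deg(g), as expected for curves with no common component (the affine F_7-count falls short of the bound because intersections may lie at infinity, over extension fields, or carry multiplicity).


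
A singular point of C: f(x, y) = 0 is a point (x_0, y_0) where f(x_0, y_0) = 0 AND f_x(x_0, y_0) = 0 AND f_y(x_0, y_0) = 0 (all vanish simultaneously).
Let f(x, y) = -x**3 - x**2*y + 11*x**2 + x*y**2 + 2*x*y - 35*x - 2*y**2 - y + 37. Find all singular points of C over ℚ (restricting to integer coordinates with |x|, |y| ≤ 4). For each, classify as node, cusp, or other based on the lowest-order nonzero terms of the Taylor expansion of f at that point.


Singular points: {(3, 2)}; classification: cusp.

Compute partial derivatives:
  f_x = -3*x**2 - 2*x*y + 22*x + y**2 + 2*y - 35.
  f_y = -x**2 + 2*x*y + 2*x - 4*y - 1.
Scan x_0 ∈ {−4, ..., 4}. For each x_0, f_y(x_0, y) is a polynomial in y; find its integer roots y ∈ {−4, ..., 4}, then test f_x and f at those candidates.
  x = -4: f_y(-4, y) = -12*y - 25; no integer root y with |y| ≤ 4.
  x = -3: f_y(-3, y) = -10*y - 16; no integer root y with |y| ≤ 4.
  x = -2: f_y(-2, y) = -8*y - 9; no integer root y with |y| ≤ 4.
  x = -1: f_y(-1, y) = -6*y - 4; no integer root y with |y| ≤ 4.
  x = 0: f_y(0, y) = -4*y - 1; no integer root y with |y| ≤ 4.
  x = 1: f_y(1, y) = -2*y; vanishes at y ∈ {0}. (1, 0): f_x = -16 ≠ 0.
  x = 2: f_y(2, y) = -1; no integer root y with |y| ≤ 4.
  x = 3: f_y(3, y) = 2*y - 4; vanishes at y ∈ {2}. (3, 2): f_x = 0, f = 0 — SINGULAR.
  x = 4: f_y(4, y) = 4*y - 9; no integer root y with |y| ≤ 4.
Only singular point on the grid: (3, 2).
Classify: substitute x = 3 + u, y = 2 + v and expand: f = -u**3 - u**2*v + u*v**2 + v**2.
No constant or linear terms (consistent with a singular point). Quadratic part: v**2. Cubic part: -u**3 - u**2*v + u*v**2.
The quadratic part v**2 is a perfect square, so there is a single (double) tangent line v = 0, i.e. y = 2. Restricting the cubic part to that line (v = 0) leaves -u**3 ≠ 0, so f is not divisible by v and the branch is v² ≈ u**3 to lowest order — this is a cusp.
Classification: cusp.


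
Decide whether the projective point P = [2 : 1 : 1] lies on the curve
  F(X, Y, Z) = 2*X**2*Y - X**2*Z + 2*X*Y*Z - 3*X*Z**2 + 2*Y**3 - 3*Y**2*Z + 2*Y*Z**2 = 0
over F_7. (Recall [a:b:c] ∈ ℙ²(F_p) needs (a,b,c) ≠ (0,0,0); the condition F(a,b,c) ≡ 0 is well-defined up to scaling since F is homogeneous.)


F(2,1,1) ≡ 3 (mod 7); P is NOT on the curve.

Evaluate F(2, 1, 1) term-by-term (mod 7).
  2*X**2*Y ↦ 2·4·1·1 = 8
  -X**2*Z ↦ -1·4·1·1 = -4
  2*X*Y*Z ↦ 2·2·1·1 = 4
  -3*X*Z**2 ↦ -3·2·1·1 = -6
  2*Y**3 ↦ 2·1·1·1 = 2
  -3*Y**2*Z ↦ -3·1·1·1 = -3
  2*Y*Z**2 ↦ 2·1·1·1 = 2
Sum: F(2, 1, 1) = (8) + (-4) + (4) + (-6) + (2) + (-3) + (2) = 3.
Reducing mod 7: 3 ≡ 3 (mod 7).
Since F(a, b, c) ≡ 3 ≠ 0 (mod 7), P does NOT lie on the curve.


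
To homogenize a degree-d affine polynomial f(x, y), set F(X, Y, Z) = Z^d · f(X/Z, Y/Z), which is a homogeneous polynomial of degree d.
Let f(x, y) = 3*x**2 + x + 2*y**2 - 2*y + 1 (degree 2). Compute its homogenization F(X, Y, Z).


F(X, Y, Z) = 3*X**2 + X*Z + 2*Y**2 - 2*Y*Z + Z**2

deg(f) = 2.
Substitute x = X/Z, y = Y/Z into f, then multiply by Z^2.
  monomial 3·x^2·y^0 ↦ 3·X^2·Y^0·Z^0.
  monomial 1·x^1·y^0 ↦ 1·X^1·Y^0·Z^1.
  monomial 2·x^0·y^2 ↦ 2·X^0·Y^2·Z^0.
  monomial -2·x^0·y^1 ↦ -2·X^0·Y^1·Z^1.
  monomial 1·x^0·y^0 ↦ 1·X^0·Y^0·Z^2.
Collecting: F(X, Y, Z) = 3*X**2 + X*Z + 2*Y**2 - 2*Y*Z + Z**2.


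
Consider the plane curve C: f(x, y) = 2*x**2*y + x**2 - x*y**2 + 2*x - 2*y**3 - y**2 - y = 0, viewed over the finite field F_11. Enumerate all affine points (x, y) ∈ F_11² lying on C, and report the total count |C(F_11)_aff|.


Affine F_11-points: {(0, 0), (0, 2), (0, 3), (1, 1), (1, 3), (1, 6), (2, 10), (3, 7), (5, 6), (6, 1), (6, 5), (6, 7), (7, 2), (9, 0), (10, 10)}; count = 15.

For each of the 121 pairs (x, y) ∈ F_11², evaluate f(x, y) mod 11. Record the zeros.
  x = 0: [0↦0, 1↦7, 2↦0, 3↦0, 4↦6, 5↦6, 6↦10, 7↦6, 8↦4, 9↦3, 10↦2]  zeros at y ∈ {0, 2, 3}
  x = 1: [0↦3, 1↦0, 2↦3, 3↦0, 4↦1, 5↦5, 6↦0, 7↦7, 8↦3, 9↦9, 10↦2]  zeros at y ∈ {1, 3, 6}
  x = 2: [0↦8, 1↦10, 2↦5, 3↦3, 4↦3, 5↦4, 6↦5, 7↦5, 8↦3, 9↦9, 10↦0]  zeros at y ∈ {10}
  x = 3: [0↦4, 1↦4, 2↦6, 3↦9, 4↦1, 5↦3, 6↦3, 7↦0, 8↦4, 9↦3, 10↦7]  zeros at y ∈ {7}
  x = 4: [0↦2, 1↦4, 2↦6, 3↦7, 4↦6, 5↦2, 6↦5, 7↦3, 8↦6, 9↦2, 10↦1]  zeros at y ∈ ∅
  x = 5: [0↦2, 1↦10, 2↦5, 3↦8, 4↦7, 5↦1, 6↦0, 7↦3, 8↦9, 9↦6, 10↦4]  zeros at y ∈ {6}
  x = 6: [0↦4, 1↦0, 2↦3, 3↦1, 4↦4, 5↦0, 6↦10, 7↦0, 8↦2, 9↦4, 10↦5]  zeros at y ∈ {1, 5, 7}
  x = 7: [0↦8, 1↦7, 2↦0, 3↦8, 4↦8, 5↦10, 6↦2, 7↦5, 8↦7, 9↦7, 10↦4]  zeros at y ∈ {2}
  x = 8: [0↦3, 1↦9, 2↦7, 3↦7, 4↦8, 5↦9, 6↦9, 7↦7, 8↦2, 9↦4, 10↦1]  zeros at y ∈ ∅
  x = 9: [0↦0, 1↦6, 2↦2, 3↦9, 4↦4, 5↦8, 6↦9, 7↦6, 8↦9, 9↦6, 10↦7]  zeros at y ∈ {0}
  x = 10: [0↦10, 1↦9, 2↦7, 3↦3, 4↦7, 5↦7, 6↦2, 7↦2, 8↦6, 9↦2, 10↦0]  zeros at y ∈ {10}
Collecting zeros: affine points = {(0, 0), (0, 2), (0, 3), (1, 1), (1, 3), (1, 6), (2, 10), (3, 7), (5, 6), (6, 1), (6, 5), (6, 7), (7, 2), (9, 0), (10, 10)}.
Total count |C(F_11)_aff| = 15.


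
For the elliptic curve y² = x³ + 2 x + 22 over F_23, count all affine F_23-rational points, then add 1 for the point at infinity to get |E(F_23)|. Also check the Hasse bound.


Affine points = {(1, 5), (1, 18), (3, 3), (3, 20), (4, 5), (4, 18), (11, 8), (11, 15), (12, 7), (12, 16), (15, 0), (17, 1), (17, 22), (18, 5), (18, 18), (20, 9), (20, 14)}; affine count = 17; |E(F_23)| = 18.

Discriminant check: Δ ∝ 4a³ + 27b² = 4·2³ + 27·22² = 4·8 + 27·484 ≡ 13 (mod 23). Nonzero ⇒ E is nonsingular.
For each x ∈ F_23, compute rhs = x³ + 2·x + 22 mod 23, then count y ∈ F_23 with y² ≡ rhs.
  x = 0: rhs = 22, matching y values: none (0 points).
  x = 1: rhs = 2, matching y values: 5, 18 (2 points).
  x = 2: rhs = 11, matching y values: none (0 points).
  x = 3: rhs = 9, matching y values: 3, 20 (2 points).
  x = 4: rhs = 2, matching y values: 5, 18 (2 points).
  x = 5: rhs = 19, matching y values: none (0 points).
  x = 6: rhs = 20, matching y values: none (0 points).
  x = 7: rhs = 11, matching y values: none (0 points).
  x = 8: rhs = 21, matching y values: none (0 points).
  x = 9: rhs = 10, matching y values: none (0 points).
  x = 10: rhs = 7, matching y values: none (0 points).
  x = 11: rhs = 18, matching y values: 8, 15 (2 points).
  x = 12: rhs = 3, matching y values: 7, 16 (2 points).
  x = 13: rhs = 14, matching y values: none (0 points).
  x = 14: rhs = 11, matching y values: none (0 points).
  x = 15: rhs = 0, matching y values: 0 (1 points).
  x = 16: rhs = 10, matching y values: none (0 points).
  x = 17: rhs = 1, matching y values: 1, 22 (2 points).
  x = 18: rhs = 2, matching y values: 5, 18 (2 points).
  x = 19: rhs = 19, matching y values: none (0 points).
  x = 20: rhs = 12, matching y values: 9, 14 (2 points).
  x = 21: rhs = 10, matching y values: none (0 points).
  x = 22: rhs = 19, matching y values: none (0 points).
Total affine count: 17.
Full point count |E(F_23)| = 17 + 1 = 18.
Hasse bound: |18 − (23+1)| = |-6| = 6 ≤ 2√23 ≈ 9.5917 ✓.


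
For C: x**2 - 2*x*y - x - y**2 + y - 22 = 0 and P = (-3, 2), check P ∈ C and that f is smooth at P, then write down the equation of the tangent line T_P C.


Tangent line at P: -11*x + 3*y - 39 = 0.

Step 1: f(-3, 2) = 0, so P lies on C.
Step 2: partial derivatives
  f_x(x, y) = 2*x - 2*y - 1, f_y(x, y) = -2*x - 2*y + 1.
  f_x(P) = -11, f_y(P) = 3 (gradient nonzero, so P is smooth).
Step 3: tangent line at P: -11·(x − -3) + 3·(y − 2) = 0.
Expanding: -11*x + 3*y - 39 = 0.


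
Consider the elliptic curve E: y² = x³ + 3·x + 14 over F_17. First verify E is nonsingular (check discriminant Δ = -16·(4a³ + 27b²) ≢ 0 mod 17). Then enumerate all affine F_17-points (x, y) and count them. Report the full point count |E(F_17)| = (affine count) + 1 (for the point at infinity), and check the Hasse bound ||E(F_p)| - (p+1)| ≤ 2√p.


Affine points = {(1, 1), (1, 16), (3, 4), (3, 13), (5, 1), (5, 16), (7, 2), (7, 15), (11, 1), (11, 16), (15, 0)}; affine count = 11; |E(F_17)| = 12.

Discriminant check: Δ ∝ 4a³ + 27b² = 4·3³ + 27·14² = 4·27 + 27·196 ≡ 11 (mod 17). Nonzero ⇒ E is nonsingular.
For each x ∈ F_17, compute rhs = x³ + 3·x + 14 mod 17, then count y ∈ F_17 with y² ≡ rhs.
  x = 0: rhs = 14, matching y values: none (0 points).
  x = 1: rhs = 1, matching y values: 1, 16 (2 points).
  x = 2: rhs = 11, matching y values: none (0 points).
  x = 3: rhs = 16, matching y values: 4, 13 (2 points).
  x = 4: rhs = 5, matching y values: none (0 points).
  x = 5: rhs = 1, matching y values: 1, 16 (2 points).
  x = 6: rhs = 10, matching y values: none (0 points).
  x = 7: rhs = 4, matching y values: 2, 15 (2 points).
  x = 8: rhs = 6, matching y values: none (0 points).
  x = 9: rhs = 5, matching y values: none (0 points).
  x = 10: rhs = 7, matching y values: none (0 points).
  x = 11: rhs = 1, matching y values: 1, 16 (2 points).
  x = 12: rhs = 10, matching y values: none (0 points).
  x = 13: rhs = 6, matching y values: none (0 points).
  x = 14: rhs = 12, matching y values: none (0 points).
  x = 15: rhs = 0, matching y values: 0 (1 points).
  x = 16: rhs = 10, matching y values: none (0 points).
Total affine count: 11.
Full point count |E(F_17)| = 11 + 1 = 12.
Hasse bound: |12 − (17+1)| = |-6| = 6 ≤ 2√17 ≈ 8.2462 ✓.
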